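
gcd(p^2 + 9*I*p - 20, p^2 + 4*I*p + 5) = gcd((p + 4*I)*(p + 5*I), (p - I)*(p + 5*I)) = p + 5*I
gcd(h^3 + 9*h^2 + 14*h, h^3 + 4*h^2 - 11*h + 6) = 1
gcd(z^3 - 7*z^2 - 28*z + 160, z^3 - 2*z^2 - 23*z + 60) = z^2 + z - 20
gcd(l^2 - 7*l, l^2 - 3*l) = l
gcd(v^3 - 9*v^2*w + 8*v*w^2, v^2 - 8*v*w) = v^2 - 8*v*w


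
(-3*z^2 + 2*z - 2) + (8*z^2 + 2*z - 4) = 5*z^2 + 4*z - 6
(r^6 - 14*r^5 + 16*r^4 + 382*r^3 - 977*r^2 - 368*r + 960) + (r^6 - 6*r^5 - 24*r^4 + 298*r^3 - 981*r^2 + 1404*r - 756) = 2*r^6 - 20*r^5 - 8*r^4 + 680*r^3 - 1958*r^2 + 1036*r + 204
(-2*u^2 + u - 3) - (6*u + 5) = -2*u^2 - 5*u - 8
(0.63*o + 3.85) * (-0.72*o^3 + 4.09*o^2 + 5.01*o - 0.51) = -0.4536*o^4 - 0.1953*o^3 + 18.9028*o^2 + 18.9672*o - 1.9635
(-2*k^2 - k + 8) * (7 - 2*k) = 4*k^3 - 12*k^2 - 23*k + 56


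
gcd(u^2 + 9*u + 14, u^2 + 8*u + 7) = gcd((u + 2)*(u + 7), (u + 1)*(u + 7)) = u + 7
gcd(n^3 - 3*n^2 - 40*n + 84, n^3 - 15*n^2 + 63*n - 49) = n - 7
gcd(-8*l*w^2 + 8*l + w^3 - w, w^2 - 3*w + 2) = w - 1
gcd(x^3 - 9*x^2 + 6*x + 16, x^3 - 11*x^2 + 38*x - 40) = x - 2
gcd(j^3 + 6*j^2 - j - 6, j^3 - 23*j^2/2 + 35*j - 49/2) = j - 1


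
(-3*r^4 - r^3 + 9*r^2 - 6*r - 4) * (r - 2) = -3*r^5 + 5*r^4 + 11*r^3 - 24*r^2 + 8*r + 8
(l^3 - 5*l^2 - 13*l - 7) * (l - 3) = l^4 - 8*l^3 + 2*l^2 + 32*l + 21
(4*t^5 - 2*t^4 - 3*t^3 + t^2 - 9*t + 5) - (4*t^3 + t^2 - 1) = 4*t^5 - 2*t^4 - 7*t^3 - 9*t + 6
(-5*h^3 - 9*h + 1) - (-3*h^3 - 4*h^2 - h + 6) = -2*h^3 + 4*h^2 - 8*h - 5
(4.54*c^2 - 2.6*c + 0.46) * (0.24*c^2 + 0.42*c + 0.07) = 1.0896*c^4 + 1.2828*c^3 - 0.6638*c^2 + 0.0112*c + 0.0322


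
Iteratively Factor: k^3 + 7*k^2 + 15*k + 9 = (k + 3)*(k^2 + 4*k + 3) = (k + 3)^2*(k + 1)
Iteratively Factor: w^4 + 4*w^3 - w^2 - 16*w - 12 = (w - 2)*(w^3 + 6*w^2 + 11*w + 6) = (w - 2)*(w + 2)*(w^2 + 4*w + 3) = (w - 2)*(w + 2)*(w + 3)*(w + 1)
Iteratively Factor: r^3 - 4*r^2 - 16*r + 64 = (r - 4)*(r^2 - 16) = (r - 4)*(r + 4)*(r - 4)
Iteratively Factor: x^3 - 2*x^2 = (x)*(x^2 - 2*x) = x^2*(x - 2)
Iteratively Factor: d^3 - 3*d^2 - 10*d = (d + 2)*(d^2 - 5*d) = d*(d + 2)*(d - 5)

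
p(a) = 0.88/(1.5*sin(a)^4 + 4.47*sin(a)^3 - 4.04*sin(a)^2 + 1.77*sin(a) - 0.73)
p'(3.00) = 2.66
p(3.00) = -1.61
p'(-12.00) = -99.88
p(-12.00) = -6.85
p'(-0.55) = -0.61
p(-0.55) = -0.27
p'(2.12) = 1.94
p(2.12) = 0.62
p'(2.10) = 1.72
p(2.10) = 0.59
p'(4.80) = -0.01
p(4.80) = -0.09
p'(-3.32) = 2.57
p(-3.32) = -1.70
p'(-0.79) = -0.27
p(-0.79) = -0.17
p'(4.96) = -0.04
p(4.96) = -0.10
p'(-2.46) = 0.39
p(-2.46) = -0.20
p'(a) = 0.88*(-6.0*sin(a)^3*cos(a) - 13.41*sin(a)^2*cos(a) + 8.08*sin(a)*cos(a) - 1.77*cos(a))/(1.5*sin(a)^4 + 4.47*sin(a)^3 - 4.04*sin(a)^2 + 1.77*sin(a) - 0.73)^2 = (-5.28*sin(a)^3 - 11.8008*sin(a)^2 + 7.1104*sin(a) - 1.5576)*cos(a)/(1.5*sin(a)^4 + 4.47*sin(a)^3 - 4.04*sin(a)^2 + 1.77*sin(a) - 0.73)^2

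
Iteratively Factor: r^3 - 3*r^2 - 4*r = (r + 1)*(r^2 - 4*r) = (r - 4)*(r + 1)*(r)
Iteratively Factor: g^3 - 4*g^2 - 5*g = (g)*(g^2 - 4*g - 5) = g*(g - 5)*(g + 1)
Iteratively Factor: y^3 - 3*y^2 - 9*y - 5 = (y - 5)*(y^2 + 2*y + 1) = (y - 5)*(y + 1)*(y + 1)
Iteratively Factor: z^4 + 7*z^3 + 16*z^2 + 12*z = (z + 2)*(z^3 + 5*z^2 + 6*z) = z*(z + 2)*(z^2 + 5*z + 6) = z*(z + 2)*(z + 3)*(z + 2)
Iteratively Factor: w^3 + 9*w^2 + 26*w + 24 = (w + 2)*(w^2 + 7*w + 12) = (w + 2)*(w + 3)*(w + 4)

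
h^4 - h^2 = h^2*(h - 1)*(h + 1)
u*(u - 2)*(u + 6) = u^3 + 4*u^2 - 12*u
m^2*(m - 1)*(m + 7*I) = m^4 - m^3 + 7*I*m^3 - 7*I*m^2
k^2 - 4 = (k - 2)*(k + 2)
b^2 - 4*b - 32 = (b - 8)*(b + 4)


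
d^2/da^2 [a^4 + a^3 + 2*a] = 6*a*(2*a + 1)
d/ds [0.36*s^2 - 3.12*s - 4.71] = 0.72*s - 3.12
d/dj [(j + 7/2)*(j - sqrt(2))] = 2*j - sqrt(2) + 7/2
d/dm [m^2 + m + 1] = 2*m + 1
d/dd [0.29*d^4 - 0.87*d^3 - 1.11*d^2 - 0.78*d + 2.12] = 1.16*d^3 - 2.61*d^2 - 2.22*d - 0.78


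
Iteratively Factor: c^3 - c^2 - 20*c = (c - 5)*(c^2 + 4*c) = (c - 5)*(c + 4)*(c)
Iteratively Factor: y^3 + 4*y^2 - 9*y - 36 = (y + 4)*(y^2 - 9) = (y + 3)*(y + 4)*(y - 3)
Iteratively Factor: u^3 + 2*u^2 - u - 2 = (u + 2)*(u^2 - 1) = (u - 1)*(u + 2)*(u + 1)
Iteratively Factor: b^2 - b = (b - 1)*(b)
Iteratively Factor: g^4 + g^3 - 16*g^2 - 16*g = (g)*(g^3 + g^2 - 16*g - 16) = g*(g + 1)*(g^2 - 16) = g*(g - 4)*(g + 1)*(g + 4)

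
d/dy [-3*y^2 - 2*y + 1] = -6*y - 2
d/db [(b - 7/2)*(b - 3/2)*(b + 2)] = 3*b^2 - 6*b - 19/4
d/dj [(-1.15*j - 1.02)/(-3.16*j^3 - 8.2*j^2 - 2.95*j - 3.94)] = (-7.268*j^3 - 19.0996*j^2 - 16.728*j + 1.522)/(9.9856*j^6 + 51.824*j^5 + 85.884*j^4 + 73.2808*j^3 + 73.3185*j^2 + 23.246*j + 15.5236)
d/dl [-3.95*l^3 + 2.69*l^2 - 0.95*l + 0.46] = -11.85*l^2 + 5.38*l - 0.95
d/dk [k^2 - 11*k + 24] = 2*k - 11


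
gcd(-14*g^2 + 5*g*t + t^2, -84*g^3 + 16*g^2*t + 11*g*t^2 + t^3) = -14*g^2 + 5*g*t + t^2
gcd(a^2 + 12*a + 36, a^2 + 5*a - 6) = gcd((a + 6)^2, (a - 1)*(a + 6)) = a + 6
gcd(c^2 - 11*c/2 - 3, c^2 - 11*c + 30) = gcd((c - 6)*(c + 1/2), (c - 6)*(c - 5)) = c - 6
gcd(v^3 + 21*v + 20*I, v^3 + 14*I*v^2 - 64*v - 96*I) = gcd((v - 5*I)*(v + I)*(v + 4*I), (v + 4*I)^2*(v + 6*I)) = v + 4*I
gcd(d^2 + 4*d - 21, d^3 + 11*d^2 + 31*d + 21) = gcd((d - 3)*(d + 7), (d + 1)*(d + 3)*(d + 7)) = d + 7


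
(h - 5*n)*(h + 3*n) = h^2 - 2*h*n - 15*n^2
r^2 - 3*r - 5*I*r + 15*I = (r - 3)*(r - 5*I)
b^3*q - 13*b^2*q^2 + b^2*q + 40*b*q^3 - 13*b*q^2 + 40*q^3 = (b - 8*q)*(b - 5*q)*(b*q + q)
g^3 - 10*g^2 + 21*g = g*(g - 7)*(g - 3)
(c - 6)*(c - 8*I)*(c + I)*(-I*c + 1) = -I*c^4 - 6*c^3 + 6*I*c^3 + 36*c^2 - 15*I*c^2 + 8*c + 90*I*c - 48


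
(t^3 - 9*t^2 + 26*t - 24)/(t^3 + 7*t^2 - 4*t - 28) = (t^2 - 7*t + 12)/(t^2 + 9*t + 14)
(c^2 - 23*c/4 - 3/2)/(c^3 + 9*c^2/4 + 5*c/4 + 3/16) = 4*(c - 6)/(4*c^2 + 8*c + 3)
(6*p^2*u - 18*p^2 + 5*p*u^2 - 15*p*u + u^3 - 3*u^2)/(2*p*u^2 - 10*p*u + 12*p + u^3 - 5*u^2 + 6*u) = (3*p + u)/(u - 2)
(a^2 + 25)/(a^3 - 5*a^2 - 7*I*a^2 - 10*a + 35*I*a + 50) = (a + 5*I)/(a^2 - a*(5 + 2*I) + 10*I)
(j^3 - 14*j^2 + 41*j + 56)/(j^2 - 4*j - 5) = (j^2 - 15*j + 56)/(j - 5)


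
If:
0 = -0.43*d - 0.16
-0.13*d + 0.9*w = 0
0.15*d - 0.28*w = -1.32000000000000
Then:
No Solution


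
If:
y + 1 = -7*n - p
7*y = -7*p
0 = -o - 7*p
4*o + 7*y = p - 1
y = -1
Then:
No Solution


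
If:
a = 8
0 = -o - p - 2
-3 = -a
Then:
No Solution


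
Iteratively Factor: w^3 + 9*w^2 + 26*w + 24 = (w + 2)*(w^2 + 7*w + 12) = (w + 2)*(w + 3)*(w + 4)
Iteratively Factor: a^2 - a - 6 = (a + 2)*(a - 3)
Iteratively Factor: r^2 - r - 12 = (r - 4)*(r + 3)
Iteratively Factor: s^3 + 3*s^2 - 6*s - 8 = (s - 2)*(s^2 + 5*s + 4) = (s - 2)*(s + 1)*(s + 4)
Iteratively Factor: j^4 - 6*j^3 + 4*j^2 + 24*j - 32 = (j - 4)*(j^3 - 2*j^2 - 4*j + 8) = (j - 4)*(j - 2)*(j^2 - 4) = (j - 4)*(j - 2)^2*(j + 2)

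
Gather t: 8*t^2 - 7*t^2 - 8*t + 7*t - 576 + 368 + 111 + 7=t^2 - t - 90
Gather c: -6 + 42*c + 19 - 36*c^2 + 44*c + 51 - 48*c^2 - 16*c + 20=-84*c^2 + 70*c + 84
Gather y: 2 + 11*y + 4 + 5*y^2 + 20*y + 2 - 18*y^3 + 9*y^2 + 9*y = -18*y^3 + 14*y^2 + 40*y + 8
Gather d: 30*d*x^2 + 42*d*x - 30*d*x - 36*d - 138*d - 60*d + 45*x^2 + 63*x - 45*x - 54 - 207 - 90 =d*(30*x^2 + 12*x - 234) + 45*x^2 + 18*x - 351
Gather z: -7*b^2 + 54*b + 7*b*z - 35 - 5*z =-7*b^2 + 54*b + z*(7*b - 5) - 35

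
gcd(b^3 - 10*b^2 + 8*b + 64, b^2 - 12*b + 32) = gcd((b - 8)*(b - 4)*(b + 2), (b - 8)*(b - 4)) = b^2 - 12*b + 32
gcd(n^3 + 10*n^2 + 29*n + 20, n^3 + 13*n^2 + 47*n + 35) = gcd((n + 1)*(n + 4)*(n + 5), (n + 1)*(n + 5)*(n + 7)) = n^2 + 6*n + 5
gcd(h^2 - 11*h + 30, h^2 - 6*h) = h - 6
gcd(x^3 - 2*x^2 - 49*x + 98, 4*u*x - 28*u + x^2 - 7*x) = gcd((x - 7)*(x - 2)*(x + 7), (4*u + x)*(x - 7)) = x - 7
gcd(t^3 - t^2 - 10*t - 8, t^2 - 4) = t + 2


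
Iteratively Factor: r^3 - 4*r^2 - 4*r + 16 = (r + 2)*(r^2 - 6*r + 8) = (r - 4)*(r + 2)*(r - 2)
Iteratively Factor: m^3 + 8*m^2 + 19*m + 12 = (m + 4)*(m^2 + 4*m + 3) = (m + 1)*(m + 4)*(m + 3)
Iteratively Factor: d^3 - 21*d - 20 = (d + 4)*(d^2 - 4*d - 5) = (d - 5)*(d + 4)*(d + 1)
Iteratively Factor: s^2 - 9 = (s + 3)*(s - 3)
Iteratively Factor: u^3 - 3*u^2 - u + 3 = (u - 3)*(u^2 - 1) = (u - 3)*(u + 1)*(u - 1)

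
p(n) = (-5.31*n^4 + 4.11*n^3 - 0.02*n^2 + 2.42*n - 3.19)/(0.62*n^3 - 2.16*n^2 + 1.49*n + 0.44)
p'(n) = (-1.86*n^2 + 4.32*n - 1.49)*(-5.31*n^4 + 4.11*n^3 - 0.02*n^2 + 2.42*n - 3.19)/(0.62*n^3 - 2.16*n^2 + 1.49*n + 0.44)^2 + (-21.24*n^3 + 12.33*n^2 - 0.04*n + 2.42)/(0.62*n^3 - 2.16*n^2 + 1.49*n + 0.44)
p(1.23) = -29.95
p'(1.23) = -307.35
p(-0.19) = -49.36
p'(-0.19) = 1612.25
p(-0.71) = 4.01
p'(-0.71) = 3.00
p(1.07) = -7.94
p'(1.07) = -54.52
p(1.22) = -27.08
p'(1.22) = -268.25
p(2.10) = 295.20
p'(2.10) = 1504.76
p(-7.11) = 44.04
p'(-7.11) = -7.89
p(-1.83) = 6.94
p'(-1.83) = -4.92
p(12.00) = -132.26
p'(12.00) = -7.91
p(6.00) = -91.29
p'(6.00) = -3.95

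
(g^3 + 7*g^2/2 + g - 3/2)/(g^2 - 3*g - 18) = (2*g^2 + g - 1)/(2*(g - 6))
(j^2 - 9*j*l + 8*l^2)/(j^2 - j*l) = (j - 8*l)/j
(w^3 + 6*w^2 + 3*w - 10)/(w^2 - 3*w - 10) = (w^2 + 4*w - 5)/(w - 5)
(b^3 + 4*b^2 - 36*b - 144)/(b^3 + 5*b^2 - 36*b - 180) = (b + 4)/(b + 5)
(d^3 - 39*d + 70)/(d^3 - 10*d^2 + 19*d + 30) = (d^2 + 5*d - 14)/(d^2 - 5*d - 6)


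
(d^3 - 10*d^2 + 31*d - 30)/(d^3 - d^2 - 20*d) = (d^2 - 5*d + 6)/(d*(d + 4))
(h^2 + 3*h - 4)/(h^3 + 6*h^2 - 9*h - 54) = (h^2 + 3*h - 4)/(h^3 + 6*h^2 - 9*h - 54)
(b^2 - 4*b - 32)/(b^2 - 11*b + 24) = (b + 4)/(b - 3)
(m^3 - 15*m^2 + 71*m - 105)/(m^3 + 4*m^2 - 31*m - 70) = (m^2 - 10*m + 21)/(m^2 + 9*m + 14)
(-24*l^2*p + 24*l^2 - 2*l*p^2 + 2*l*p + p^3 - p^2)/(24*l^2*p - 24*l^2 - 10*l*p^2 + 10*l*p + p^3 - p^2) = (4*l + p)/(-4*l + p)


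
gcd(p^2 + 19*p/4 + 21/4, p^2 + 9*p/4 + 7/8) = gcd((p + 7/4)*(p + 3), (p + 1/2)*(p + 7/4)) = p + 7/4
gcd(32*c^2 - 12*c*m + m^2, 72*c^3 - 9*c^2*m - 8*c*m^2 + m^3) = 8*c - m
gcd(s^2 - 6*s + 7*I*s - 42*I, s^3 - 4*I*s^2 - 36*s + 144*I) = s - 6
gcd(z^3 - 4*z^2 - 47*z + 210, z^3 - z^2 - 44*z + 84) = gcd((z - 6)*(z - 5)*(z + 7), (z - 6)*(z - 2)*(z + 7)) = z^2 + z - 42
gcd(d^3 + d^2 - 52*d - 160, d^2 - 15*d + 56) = d - 8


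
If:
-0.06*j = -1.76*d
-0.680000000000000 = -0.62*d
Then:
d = 1.10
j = 32.17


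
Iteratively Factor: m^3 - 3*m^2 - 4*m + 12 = (m - 2)*(m^2 - m - 6) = (m - 2)*(m + 2)*(m - 3)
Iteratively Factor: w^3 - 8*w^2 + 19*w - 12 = (w - 4)*(w^2 - 4*w + 3) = (w - 4)*(w - 3)*(w - 1)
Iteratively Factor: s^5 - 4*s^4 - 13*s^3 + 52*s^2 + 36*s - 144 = (s - 2)*(s^4 - 2*s^3 - 17*s^2 + 18*s + 72) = (s - 2)*(s + 3)*(s^3 - 5*s^2 - 2*s + 24) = (s - 2)*(s + 2)*(s + 3)*(s^2 - 7*s + 12) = (s - 3)*(s - 2)*(s + 2)*(s + 3)*(s - 4)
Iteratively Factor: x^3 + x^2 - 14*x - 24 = (x - 4)*(x^2 + 5*x + 6) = (x - 4)*(x + 3)*(x + 2)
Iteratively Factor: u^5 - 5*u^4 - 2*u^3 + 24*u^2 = (u)*(u^4 - 5*u^3 - 2*u^2 + 24*u) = u*(u + 2)*(u^3 - 7*u^2 + 12*u) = u*(u - 3)*(u + 2)*(u^2 - 4*u) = u^2*(u - 3)*(u + 2)*(u - 4)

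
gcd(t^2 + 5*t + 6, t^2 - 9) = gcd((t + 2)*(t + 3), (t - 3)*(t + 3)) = t + 3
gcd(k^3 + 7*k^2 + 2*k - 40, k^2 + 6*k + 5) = k + 5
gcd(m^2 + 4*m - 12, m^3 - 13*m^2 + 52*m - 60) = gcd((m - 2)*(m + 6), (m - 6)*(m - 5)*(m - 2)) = m - 2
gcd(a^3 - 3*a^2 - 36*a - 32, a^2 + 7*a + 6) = a + 1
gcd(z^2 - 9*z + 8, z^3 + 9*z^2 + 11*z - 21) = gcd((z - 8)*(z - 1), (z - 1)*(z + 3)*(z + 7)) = z - 1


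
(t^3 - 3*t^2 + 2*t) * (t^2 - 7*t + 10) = t^5 - 10*t^4 + 33*t^3 - 44*t^2 + 20*t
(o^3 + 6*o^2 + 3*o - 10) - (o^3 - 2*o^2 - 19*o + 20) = 8*o^2 + 22*o - 30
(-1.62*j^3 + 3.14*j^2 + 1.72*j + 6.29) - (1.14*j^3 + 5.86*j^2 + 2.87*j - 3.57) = -2.76*j^3 - 2.72*j^2 - 1.15*j + 9.86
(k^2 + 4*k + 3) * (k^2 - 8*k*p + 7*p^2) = k^4 - 8*k^3*p + 4*k^3 + 7*k^2*p^2 - 32*k^2*p + 3*k^2 + 28*k*p^2 - 24*k*p + 21*p^2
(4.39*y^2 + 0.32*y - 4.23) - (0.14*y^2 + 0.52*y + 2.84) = 4.25*y^2 - 0.2*y - 7.07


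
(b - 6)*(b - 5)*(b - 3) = b^3 - 14*b^2 + 63*b - 90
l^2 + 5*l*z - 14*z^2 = (l - 2*z)*(l + 7*z)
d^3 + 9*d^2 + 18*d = d*(d + 3)*(d + 6)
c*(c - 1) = c^2 - c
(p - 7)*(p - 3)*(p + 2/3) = p^3 - 28*p^2/3 + 43*p/3 + 14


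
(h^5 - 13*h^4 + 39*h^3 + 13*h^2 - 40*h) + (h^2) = h^5 - 13*h^4 + 39*h^3 + 14*h^2 - 40*h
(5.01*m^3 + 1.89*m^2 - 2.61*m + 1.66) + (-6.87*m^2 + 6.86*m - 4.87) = 5.01*m^3 - 4.98*m^2 + 4.25*m - 3.21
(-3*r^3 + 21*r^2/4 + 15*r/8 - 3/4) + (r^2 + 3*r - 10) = -3*r^3 + 25*r^2/4 + 39*r/8 - 43/4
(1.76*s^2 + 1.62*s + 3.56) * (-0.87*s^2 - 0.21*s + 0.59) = -1.5312*s^4 - 1.779*s^3 - 2.399*s^2 + 0.2082*s + 2.1004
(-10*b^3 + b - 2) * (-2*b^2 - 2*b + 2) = 20*b^5 + 20*b^4 - 22*b^3 + 2*b^2 + 6*b - 4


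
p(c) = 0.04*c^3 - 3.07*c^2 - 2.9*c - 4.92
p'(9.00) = -48.44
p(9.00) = -250.53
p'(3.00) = -20.24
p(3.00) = -40.17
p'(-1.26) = 5.03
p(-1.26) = -6.22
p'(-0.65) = 1.14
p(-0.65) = -4.34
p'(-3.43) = 19.57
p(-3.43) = -32.71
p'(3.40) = -22.39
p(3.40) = -48.70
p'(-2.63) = 14.08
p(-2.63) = -19.26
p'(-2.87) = 15.71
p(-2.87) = -22.83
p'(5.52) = -33.14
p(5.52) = -107.74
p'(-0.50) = 0.20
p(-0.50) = -4.24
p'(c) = 0.12*c^2 - 6.14*c - 2.9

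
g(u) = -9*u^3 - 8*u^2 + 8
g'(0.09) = -1.66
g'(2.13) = -156.58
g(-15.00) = 28583.00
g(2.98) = -301.22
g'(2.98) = -287.45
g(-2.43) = 89.90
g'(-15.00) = -5835.00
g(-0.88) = 7.94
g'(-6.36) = -990.38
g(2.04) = -101.70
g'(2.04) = -145.00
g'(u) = -27*u^2 - 16*u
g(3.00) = -307.00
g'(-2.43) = -120.55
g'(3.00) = -291.00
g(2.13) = -115.27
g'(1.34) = -69.92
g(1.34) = -28.02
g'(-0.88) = -6.83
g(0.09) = 7.93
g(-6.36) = 1999.74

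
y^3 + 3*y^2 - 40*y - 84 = (y - 6)*(y + 2)*(y + 7)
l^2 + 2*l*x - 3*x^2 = (l - x)*(l + 3*x)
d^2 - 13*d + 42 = (d - 7)*(d - 6)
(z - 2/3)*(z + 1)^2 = z^3 + 4*z^2/3 - z/3 - 2/3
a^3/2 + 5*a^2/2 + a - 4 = (a/2 + 1)*(a - 1)*(a + 4)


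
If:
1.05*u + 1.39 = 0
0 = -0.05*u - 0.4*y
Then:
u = -1.32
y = 0.17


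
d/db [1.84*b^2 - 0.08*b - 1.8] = 3.68*b - 0.08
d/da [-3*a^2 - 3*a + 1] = -6*a - 3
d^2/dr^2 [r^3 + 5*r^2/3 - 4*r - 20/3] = 6*r + 10/3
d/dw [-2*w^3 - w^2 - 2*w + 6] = -6*w^2 - 2*w - 2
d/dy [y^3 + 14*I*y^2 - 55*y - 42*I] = 3*y^2 + 28*I*y - 55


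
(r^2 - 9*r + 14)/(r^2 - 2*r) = (r - 7)/r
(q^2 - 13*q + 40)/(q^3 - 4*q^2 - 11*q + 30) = (q - 8)/(q^2 + q - 6)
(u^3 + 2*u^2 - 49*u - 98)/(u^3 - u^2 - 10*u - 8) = (u^2 - 49)/(u^2 - 3*u - 4)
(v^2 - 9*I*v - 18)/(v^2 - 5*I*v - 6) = (v - 6*I)/(v - 2*I)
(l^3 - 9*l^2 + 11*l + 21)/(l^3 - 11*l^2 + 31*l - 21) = (l + 1)/(l - 1)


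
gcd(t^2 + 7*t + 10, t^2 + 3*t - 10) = t + 5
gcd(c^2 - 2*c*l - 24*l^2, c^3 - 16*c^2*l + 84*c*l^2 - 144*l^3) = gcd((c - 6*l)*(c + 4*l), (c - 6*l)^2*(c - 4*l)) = c - 6*l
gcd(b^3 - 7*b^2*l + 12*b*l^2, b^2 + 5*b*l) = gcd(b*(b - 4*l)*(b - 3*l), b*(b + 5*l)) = b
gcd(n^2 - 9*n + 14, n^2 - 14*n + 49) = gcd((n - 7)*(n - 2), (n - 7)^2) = n - 7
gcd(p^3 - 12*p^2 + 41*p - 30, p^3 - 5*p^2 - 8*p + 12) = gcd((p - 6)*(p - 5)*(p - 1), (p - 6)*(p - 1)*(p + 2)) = p^2 - 7*p + 6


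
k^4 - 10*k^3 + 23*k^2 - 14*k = k*(k - 7)*(k - 2)*(k - 1)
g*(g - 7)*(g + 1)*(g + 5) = g^4 - g^3 - 37*g^2 - 35*g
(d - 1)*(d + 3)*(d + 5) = d^3 + 7*d^2 + 7*d - 15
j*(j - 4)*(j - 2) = j^3 - 6*j^2 + 8*j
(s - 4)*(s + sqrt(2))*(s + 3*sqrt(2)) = s^3 - 4*s^2 + 4*sqrt(2)*s^2 - 16*sqrt(2)*s + 6*s - 24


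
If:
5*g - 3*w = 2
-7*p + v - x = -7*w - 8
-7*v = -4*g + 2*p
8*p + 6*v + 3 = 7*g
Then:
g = 132*x/1069 - 899/1069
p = 75*x/1069 - 1021/1069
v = 54*x/1069 - 222/1069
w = 220*x/1069 - 2211/1069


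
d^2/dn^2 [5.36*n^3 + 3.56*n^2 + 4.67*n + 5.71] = 32.16*n + 7.12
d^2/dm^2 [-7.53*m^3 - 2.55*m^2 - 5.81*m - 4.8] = -45.18*m - 5.1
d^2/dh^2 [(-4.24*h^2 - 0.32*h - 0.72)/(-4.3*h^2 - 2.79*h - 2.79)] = (1.13686837721616e-13*h^4 - 89.9009600000001*h^3 - 225.32688*h^2 + 28.7928*h + 54.960768)/(79.507*h^6 + 154.7613*h^5 + 255.17619*h^4 + 222.547419*h^3 + 165.567807*h^2 + 65.152917*h + 21.717639)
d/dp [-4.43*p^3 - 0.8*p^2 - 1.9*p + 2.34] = -13.29*p^2 - 1.6*p - 1.9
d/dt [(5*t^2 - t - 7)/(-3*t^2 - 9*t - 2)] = (-48*t^2 - 62*t - 61)/(9*t^4 + 54*t^3 + 93*t^2 + 36*t + 4)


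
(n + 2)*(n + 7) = n^2 + 9*n + 14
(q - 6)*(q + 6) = q^2 - 36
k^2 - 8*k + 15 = (k - 5)*(k - 3)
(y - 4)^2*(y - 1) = y^3 - 9*y^2 + 24*y - 16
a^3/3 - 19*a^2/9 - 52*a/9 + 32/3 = (a/3 + 1)*(a - 8)*(a - 4/3)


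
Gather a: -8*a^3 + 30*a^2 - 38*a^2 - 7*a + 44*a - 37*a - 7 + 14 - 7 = -8*a^3 - 8*a^2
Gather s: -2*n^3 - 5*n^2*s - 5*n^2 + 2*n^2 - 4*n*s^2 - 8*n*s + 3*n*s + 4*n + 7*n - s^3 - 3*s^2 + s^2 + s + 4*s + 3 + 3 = -2*n^3 - 3*n^2 + 11*n - s^3 + s^2*(-4*n - 2) + s*(-5*n^2 - 5*n + 5) + 6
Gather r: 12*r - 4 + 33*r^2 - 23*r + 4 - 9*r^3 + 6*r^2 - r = -9*r^3 + 39*r^2 - 12*r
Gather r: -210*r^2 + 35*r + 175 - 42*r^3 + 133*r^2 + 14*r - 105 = -42*r^3 - 77*r^2 + 49*r + 70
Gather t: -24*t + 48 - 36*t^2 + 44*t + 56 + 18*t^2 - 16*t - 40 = -18*t^2 + 4*t + 64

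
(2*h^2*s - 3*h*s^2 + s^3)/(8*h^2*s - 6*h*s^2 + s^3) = (-h + s)/(-4*h + s)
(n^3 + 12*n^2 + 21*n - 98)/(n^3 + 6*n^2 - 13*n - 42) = (n^2 + 5*n - 14)/(n^2 - n - 6)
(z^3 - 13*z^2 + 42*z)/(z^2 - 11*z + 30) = z*(z - 7)/(z - 5)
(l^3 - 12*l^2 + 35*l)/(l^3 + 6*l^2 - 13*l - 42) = l*(l^2 - 12*l + 35)/(l^3 + 6*l^2 - 13*l - 42)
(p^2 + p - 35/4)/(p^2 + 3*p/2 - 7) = (p - 5/2)/(p - 2)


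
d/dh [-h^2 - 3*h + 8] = -2*h - 3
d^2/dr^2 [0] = 0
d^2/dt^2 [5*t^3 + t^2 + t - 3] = 30*t + 2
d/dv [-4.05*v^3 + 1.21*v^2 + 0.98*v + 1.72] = -12.15*v^2 + 2.42*v + 0.98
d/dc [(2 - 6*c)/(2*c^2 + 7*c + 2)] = 2*(6*c^2 - 4*c - 13)/(4*c^4 + 28*c^3 + 57*c^2 + 28*c + 4)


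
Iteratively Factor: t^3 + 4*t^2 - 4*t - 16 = (t + 2)*(t^2 + 2*t - 8) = (t + 2)*(t + 4)*(t - 2)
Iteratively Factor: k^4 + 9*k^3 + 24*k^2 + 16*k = (k + 1)*(k^3 + 8*k^2 + 16*k) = k*(k + 1)*(k^2 + 8*k + 16) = k*(k + 1)*(k + 4)*(k + 4)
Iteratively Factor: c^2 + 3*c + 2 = (c + 1)*(c + 2)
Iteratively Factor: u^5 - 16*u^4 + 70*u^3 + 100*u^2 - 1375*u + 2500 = (u - 5)*(u^4 - 11*u^3 + 15*u^2 + 175*u - 500) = (u - 5)^2*(u^3 - 6*u^2 - 15*u + 100) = (u - 5)^3*(u^2 - u - 20) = (u - 5)^4*(u + 4)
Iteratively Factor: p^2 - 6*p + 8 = (p - 4)*(p - 2)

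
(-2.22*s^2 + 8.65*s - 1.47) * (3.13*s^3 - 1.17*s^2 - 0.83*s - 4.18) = -6.9486*s^5 + 29.6719*s^4 - 12.879*s^3 + 3.82*s^2 - 34.9369*s + 6.1446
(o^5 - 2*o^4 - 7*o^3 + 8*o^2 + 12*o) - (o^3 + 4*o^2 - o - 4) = o^5 - 2*o^4 - 8*o^3 + 4*o^2 + 13*o + 4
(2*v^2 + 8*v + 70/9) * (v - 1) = 2*v^3 + 6*v^2 - 2*v/9 - 70/9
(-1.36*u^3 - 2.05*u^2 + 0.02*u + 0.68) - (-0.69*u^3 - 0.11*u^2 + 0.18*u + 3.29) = -0.67*u^3 - 1.94*u^2 - 0.16*u - 2.61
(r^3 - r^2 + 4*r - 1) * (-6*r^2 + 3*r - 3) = -6*r^5 + 9*r^4 - 30*r^3 + 21*r^2 - 15*r + 3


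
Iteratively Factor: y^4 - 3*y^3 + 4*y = (y + 1)*(y^3 - 4*y^2 + 4*y) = (y - 2)*(y + 1)*(y^2 - 2*y) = y*(y - 2)*(y + 1)*(y - 2)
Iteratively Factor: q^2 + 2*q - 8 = (q - 2)*(q + 4)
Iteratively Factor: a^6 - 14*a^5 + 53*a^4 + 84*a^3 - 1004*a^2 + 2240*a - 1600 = (a - 5)*(a^5 - 9*a^4 + 8*a^3 + 124*a^2 - 384*a + 320) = (a - 5)^2*(a^4 - 4*a^3 - 12*a^2 + 64*a - 64) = (a - 5)^2*(a - 4)*(a^3 - 12*a + 16) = (a - 5)^2*(a - 4)*(a + 4)*(a^2 - 4*a + 4) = (a - 5)^2*(a - 4)*(a - 2)*(a + 4)*(a - 2)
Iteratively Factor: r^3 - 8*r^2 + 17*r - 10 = (r - 2)*(r^2 - 6*r + 5) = (r - 5)*(r - 2)*(r - 1)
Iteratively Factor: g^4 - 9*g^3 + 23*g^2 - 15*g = (g - 3)*(g^3 - 6*g^2 + 5*g) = g*(g - 3)*(g^2 - 6*g + 5) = g*(g - 3)*(g - 1)*(g - 5)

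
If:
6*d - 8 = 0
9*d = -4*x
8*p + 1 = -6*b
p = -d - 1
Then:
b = 53/18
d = 4/3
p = -7/3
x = -3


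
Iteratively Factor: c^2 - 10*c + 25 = (c - 5)*(c - 5)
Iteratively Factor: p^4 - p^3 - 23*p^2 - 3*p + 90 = (p - 2)*(p^3 + p^2 - 21*p - 45) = (p - 2)*(p + 3)*(p^2 - 2*p - 15) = (p - 5)*(p - 2)*(p + 3)*(p + 3)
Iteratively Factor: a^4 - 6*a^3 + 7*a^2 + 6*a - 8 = (a - 2)*(a^3 - 4*a^2 - a + 4) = (a - 4)*(a - 2)*(a^2 - 1) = (a - 4)*(a - 2)*(a + 1)*(a - 1)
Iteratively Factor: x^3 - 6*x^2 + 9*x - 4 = (x - 1)*(x^2 - 5*x + 4) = (x - 1)^2*(x - 4)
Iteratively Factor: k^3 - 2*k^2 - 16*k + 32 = (k - 2)*(k^2 - 16) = (k - 2)*(k + 4)*(k - 4)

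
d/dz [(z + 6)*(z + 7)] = 2*z + 13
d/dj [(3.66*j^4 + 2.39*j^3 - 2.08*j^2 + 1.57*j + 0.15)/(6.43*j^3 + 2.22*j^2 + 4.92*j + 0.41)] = (23.5338*j^6 + 16.2504*j^5 + 72.7018*j^4 + 9.32980000000001*j^3 - 13.6728*j^2 - 2.3716*j - 0.0943000000000001)/(41.3449*j^6 + 28.5492*j^5 + 68.1996*j^4 + 27.1174*j^3 + 26.0268*j^2 + 4.0344*j + 0.1681)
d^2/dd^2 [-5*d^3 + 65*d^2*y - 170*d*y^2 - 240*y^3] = -30*d + 130*y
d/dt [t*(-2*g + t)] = -2*g + 2*t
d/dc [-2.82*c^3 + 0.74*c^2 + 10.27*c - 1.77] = -8.46*c^2 + 1.48*c + 10.27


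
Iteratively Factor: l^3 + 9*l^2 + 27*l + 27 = (l + 3)*(l^2 + 6*l + 9) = (l + 3)^2*(l + 3)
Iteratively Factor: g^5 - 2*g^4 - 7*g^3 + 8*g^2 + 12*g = (g - 3)*(g^4 + g^3 - 4*g^2 - 4*g) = (g - 3)*(g + 1)*(g^3 - 4*g) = g*(g - 3)*(g + 1)*(g^2 - 4) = g*(g - 3)*(g - 2)*(g + 1)*(g + 2)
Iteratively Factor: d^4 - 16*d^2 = (d - 4)*(d^3 + 4*d^2) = (d - 4)*(d + 4)*(d^2) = d*(d - 4)*(d + 4)*(d)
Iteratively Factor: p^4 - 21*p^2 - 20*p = (p - 5)*(p^3 + 5*p^2 + 4*p) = (p - 5)*(p + 4)*(p^2 + p) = (p - 5)*(p + 1)*(p + 4)*(p)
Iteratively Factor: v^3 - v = (v - 1)*(v^2 + v) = v*(v - 1)*(v + 1)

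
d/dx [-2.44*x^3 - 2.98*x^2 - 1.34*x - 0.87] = -7.32*x^2 - 5.96*x - 1.34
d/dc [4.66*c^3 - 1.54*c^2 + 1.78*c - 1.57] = 13.98*c^2 - 3.08*c + 1.78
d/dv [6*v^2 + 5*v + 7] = 12*v + 5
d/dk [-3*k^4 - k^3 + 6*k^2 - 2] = 3*k*(-4*k^2 - k + 4)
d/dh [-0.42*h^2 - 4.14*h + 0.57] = -0.84*h - 4.14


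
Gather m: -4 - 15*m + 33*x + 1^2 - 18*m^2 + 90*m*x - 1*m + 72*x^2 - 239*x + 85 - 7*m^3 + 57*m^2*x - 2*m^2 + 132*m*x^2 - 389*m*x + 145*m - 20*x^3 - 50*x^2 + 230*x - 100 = -7*m^3 + m^2*(57*x - 20) + m*(132*x^2 - 299*x + 129) - 20*x^3 + 22*x^2 + 24*x - 18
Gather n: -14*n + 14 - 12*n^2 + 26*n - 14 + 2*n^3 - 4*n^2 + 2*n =2*n^3 - 16*n^2 + 14*n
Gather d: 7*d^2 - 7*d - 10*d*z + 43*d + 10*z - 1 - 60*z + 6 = 7*d^2 + d*(36 - 10*z) - 50*z + 5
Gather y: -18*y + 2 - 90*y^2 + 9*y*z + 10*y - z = -90*y^2 + y*(9*z - 8) - z + 2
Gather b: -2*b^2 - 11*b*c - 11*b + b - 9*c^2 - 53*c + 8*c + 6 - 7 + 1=-2*b^2 + b*(-11*c - 10) - 9*c^2 - 45*c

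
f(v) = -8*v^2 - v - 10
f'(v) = -16*v - 1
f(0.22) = -10.61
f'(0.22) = -4.52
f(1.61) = -32.35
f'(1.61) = -26.76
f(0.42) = -11.83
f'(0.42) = -7.72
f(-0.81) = -14.44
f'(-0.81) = 11.96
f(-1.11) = -18.75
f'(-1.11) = 16.76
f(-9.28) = -689.67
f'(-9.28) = 147.48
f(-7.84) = -493.88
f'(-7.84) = 124.44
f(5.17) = -229.00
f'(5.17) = -83.72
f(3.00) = -85.00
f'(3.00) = -49.00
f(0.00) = -10.00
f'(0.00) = -1.00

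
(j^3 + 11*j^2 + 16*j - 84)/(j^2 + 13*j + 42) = j - 2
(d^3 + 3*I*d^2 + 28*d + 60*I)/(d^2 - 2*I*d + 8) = (d^2 + I*d + 30)/(d - 4*I)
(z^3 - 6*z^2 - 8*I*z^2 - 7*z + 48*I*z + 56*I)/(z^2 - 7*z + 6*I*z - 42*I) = (z^2 + z*(1 - 8*I) - 8*I)/(z + 6*I)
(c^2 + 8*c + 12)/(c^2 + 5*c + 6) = (c + 6)/(c + 3)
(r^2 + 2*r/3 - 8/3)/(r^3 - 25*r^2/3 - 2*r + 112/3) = (3*r - 4)/(3*r^2 - 31*r + 56)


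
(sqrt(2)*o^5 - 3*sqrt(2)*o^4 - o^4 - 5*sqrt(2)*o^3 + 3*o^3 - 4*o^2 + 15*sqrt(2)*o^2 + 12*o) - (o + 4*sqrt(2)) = sqrt(2)*o^5 - 3*sqrt(2)*o^4 - o^4 - 5*sqrt(2)*o^3 + 3*o^3 - 4*o^2 + 15*sqrt(2)*o^2 + 11*o - 4*sqrt(2)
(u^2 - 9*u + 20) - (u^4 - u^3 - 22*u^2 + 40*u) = -u^4 + u^3 + 23*u^2 - 49*u + 20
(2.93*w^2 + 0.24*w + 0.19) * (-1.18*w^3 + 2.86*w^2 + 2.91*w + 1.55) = -3.4574*w^5 + 8.0966*w^4 + 8.9885*w^3 + 5.7833*w^2 + 0.9249*w + 0.2945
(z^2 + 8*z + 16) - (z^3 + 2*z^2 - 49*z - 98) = -z^3 - z^2 + 57*z + 114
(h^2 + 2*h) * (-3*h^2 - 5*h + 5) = -3*h^4 - 11*h^3 - 5*h^2 + 10*h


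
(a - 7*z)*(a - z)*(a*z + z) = a^3*z - 8*a^2*z^2 + a^2*z + 7*a*z^3 - 8*a*z^2 + 7*z^3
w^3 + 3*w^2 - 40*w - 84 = (w - 6)*(w + 2)*(w + 7)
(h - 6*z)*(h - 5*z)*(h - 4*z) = h^3 - 15*h^2*z + 74*h*z^2 - 120*z^3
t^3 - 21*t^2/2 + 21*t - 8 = (t - 8)*(t - 2)*(t - 1/2)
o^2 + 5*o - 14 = (o - 2)*(o + 7)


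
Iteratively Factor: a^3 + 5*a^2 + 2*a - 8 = (a - 1)*(a^2 + 6*a + 8) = (a - 1)*(a + 4)*(a + 2)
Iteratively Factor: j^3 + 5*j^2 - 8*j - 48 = (j - 3)*(j^2 + 8*j + 16) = (j - 3)*(j + 4)*(j + 4)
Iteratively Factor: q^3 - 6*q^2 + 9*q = (q - 3)*(q^2 - 3*q) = q*(q - 3)*(q - 3)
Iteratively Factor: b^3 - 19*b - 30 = (b + 3)*(b^2 - 3*b - 10) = (b + 2)*(b + 3)*(b - 5)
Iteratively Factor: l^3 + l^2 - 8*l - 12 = (l - 3)*(l^2 + 4*l + 4) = (l - 3)*(l + 2)*(l + 2)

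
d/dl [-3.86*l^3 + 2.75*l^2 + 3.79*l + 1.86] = -11.58*l^2 + 5.5*l + 3.79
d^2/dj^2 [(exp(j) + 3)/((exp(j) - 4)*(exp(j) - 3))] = (exp(4*j) + 19*exp(3*j) - 135*exp(2*j) + 87*exp(j) + 396)*exp(j)/(exp(6*j) - 21*exp(5*j) + 183*exp(4*j) - 847*exp(3*j) + 2196*exp(2*j) - 3024*exp(j) + 1728)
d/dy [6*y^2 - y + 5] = 12*y - 1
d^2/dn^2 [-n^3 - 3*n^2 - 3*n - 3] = -6*n - 6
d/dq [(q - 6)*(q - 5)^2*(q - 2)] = 4*q^3 - 54*q^2 + 234*q - 320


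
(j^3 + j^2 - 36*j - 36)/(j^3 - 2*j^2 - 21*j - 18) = (j + 6)/(j + 3)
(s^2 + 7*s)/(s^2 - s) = (s + 7)/(s - 1)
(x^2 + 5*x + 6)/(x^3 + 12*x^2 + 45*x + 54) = (x + 2)/(x^2 + 9*x + 18)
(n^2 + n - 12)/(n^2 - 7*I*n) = (n^2 + n - 12)/(n*(n - 7*I))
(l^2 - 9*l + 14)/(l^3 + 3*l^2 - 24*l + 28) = (l - 7)/(l^2 + 5*l - 14)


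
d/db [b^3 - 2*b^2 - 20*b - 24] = 3*b^2 - 4*b - 20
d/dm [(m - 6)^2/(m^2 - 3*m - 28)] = (9*m^2 - 128*m + 444)/(m^4 - 6*m^3 - 47*m^2 + 168*m + 784)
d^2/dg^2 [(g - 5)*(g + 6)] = 2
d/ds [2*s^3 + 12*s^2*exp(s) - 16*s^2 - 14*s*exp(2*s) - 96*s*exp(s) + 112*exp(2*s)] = 12*s^2*exp(s) + 6*s^2 - 28*s*exp(2*s) - 72*s*exp(s) - 32*s + 210*exp(2*s) - 96*exp(s)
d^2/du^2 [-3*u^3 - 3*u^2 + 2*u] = -18*u - 6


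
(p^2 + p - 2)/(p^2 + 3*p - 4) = (p + 2)/(p + 4)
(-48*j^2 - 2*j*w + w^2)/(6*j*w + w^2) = (-8*j + w)/w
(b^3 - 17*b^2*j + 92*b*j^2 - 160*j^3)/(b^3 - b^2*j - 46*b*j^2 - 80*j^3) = (b^2 - 9*b*j + 20*j^2)/(b^2 + 7*b*j + 10*j^2)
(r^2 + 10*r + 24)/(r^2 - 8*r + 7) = (r^2 + 10*r + 24)/(r^2 - 8*r + 7)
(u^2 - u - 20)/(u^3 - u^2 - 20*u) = 1/u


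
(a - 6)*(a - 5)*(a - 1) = a^3 - 12*a^2 + 41*a - 30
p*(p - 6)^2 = p^3 - 12*p^2 + 36*p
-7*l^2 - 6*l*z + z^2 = (-7*l + z)*(l + z)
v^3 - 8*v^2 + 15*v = v*(v - 5)*(v - 3)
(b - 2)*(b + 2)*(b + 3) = b^3 + 3*b^2 - 4*b - 12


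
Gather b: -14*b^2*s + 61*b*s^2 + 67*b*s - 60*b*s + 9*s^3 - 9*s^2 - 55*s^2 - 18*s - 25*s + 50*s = -14*b^2*s + b*(61*s^2 + 7*s) + 9*s^3 - 64*s^2 + 7*s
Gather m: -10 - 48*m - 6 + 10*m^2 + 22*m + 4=10*m^2 - 26*m - 12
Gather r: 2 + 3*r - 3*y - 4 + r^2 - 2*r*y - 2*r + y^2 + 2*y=r^2 + r*(1 - 2*y) + y^2 - y - 2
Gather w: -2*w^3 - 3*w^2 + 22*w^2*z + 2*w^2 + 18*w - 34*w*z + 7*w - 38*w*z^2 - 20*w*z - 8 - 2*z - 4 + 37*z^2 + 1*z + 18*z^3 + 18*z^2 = -2*w^3 + w^2*(22*z - 1) + w*(-38*z^2 - 54*z + 25) + 18*z^3 + 55*z^2 - z - 12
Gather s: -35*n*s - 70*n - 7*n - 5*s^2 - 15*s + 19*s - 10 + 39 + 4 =-77*n - 5*s^2 + s*(4 - 35*n) + 33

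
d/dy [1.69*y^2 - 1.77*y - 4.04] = 3.38*y - 1.77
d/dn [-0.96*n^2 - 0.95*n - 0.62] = -1.92*n - 0.95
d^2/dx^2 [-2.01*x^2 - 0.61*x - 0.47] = -4.02000000000000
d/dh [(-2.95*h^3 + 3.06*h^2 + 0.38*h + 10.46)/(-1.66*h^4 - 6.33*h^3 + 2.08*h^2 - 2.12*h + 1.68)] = (-4.897*h^6 + 10.1592*h^5 + 15.1262*h^4 + 86.7732*h^3 + 176.4898*h^2 - 33.232*h + 22.8136)/(2.7556*h^8 + 21.0156*h^7 + 33.1633*h^6 - 19.2944*h^5 + 25.588*h^4 - 30.088*h^3 + 11.4832*h^2 - 7.1232*h + 2.8224)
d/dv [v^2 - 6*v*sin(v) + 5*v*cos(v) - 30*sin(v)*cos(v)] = -5*v*sin(v) - 6*v*cos(v) + 2*v - 6*sin(v) + 5*cos(v) - 30*cos(2*v)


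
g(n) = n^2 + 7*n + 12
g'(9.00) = 25.00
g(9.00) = 156.00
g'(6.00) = 19.00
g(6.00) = 90.00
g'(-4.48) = -1.96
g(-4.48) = 0.71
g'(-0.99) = 5.02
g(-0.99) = 6.05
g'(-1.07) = 4.86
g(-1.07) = 5.65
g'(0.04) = 7.08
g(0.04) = 12.28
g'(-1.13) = 4.74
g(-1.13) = 5.37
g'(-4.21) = -1.42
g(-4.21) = 0.25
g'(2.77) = 12.54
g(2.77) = 39.06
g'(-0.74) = 5.52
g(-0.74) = 7.37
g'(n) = 2*n + 7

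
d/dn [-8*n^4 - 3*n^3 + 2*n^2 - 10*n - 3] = -32*n^3 - 9*n^2 + 4*n - 10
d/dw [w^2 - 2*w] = 2*w - 2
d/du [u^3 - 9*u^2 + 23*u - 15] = 3*u^2 - 18*u + 23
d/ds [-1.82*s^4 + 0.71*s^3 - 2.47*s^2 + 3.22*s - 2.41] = -7.28*s^3 + 2.13*s^2 - 4.94*s + 3.22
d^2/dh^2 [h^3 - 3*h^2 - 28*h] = 6*h - 6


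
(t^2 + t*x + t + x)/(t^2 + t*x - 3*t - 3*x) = (t + 1)/(t - 3)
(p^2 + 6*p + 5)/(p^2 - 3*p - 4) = (p + 5)/(p - 4)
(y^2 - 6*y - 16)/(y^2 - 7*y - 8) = (y + 2)/(y + 1)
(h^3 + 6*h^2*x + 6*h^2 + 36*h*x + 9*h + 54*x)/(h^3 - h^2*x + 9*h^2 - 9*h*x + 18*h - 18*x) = (-h^2 - 6*h*x - 3*h - 18*x)/(-h^2 + h*x - 6*h + 6*x)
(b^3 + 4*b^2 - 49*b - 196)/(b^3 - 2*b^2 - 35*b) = (b^2 + 11*b + 28)/(b*(b + 5))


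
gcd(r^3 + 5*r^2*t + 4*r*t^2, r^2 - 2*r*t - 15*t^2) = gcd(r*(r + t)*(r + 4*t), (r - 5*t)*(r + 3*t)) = 1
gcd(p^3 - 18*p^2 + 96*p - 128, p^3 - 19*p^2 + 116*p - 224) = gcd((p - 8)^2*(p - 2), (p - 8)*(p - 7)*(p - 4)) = p - 8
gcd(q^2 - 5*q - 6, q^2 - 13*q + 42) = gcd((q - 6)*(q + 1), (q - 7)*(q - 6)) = q - 6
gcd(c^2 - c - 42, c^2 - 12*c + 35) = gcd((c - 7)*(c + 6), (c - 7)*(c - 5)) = c - 7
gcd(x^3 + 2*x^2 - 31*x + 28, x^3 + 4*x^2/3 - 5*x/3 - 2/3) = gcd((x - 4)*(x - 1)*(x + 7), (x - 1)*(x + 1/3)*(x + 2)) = x - 1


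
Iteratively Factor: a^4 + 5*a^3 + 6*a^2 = (a + 3)*(a^3 + 2*a^2) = a*(a + 3)*(a^2 + 2*a) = a*(a + 2)*(a + 3)*(a)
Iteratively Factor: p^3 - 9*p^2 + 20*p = (p - 4)*(p^2 - 5*p) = (p - 5)*(p - 4)*(p)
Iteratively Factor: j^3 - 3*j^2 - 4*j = (j + 1)*(j^2 - 4*j) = j*(j + 1)*(j - 4)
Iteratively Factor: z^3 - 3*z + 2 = (z + 2)*(z^2 - 2*z + 1) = (z - 1)*(z + 2)*(z - 1)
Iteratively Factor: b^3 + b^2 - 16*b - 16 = (b + 4)*(b^2 - 3*b - 4) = (b - 4)*(b + 4)*(b + 1)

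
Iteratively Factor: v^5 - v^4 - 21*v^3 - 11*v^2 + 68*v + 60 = (v + 2)*(v^4 - 3*v^3 - 15*v^2 + 19*v + 30) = (v + 2)*(v + 3)*(v^3 - 6*v^2 + 3*v + 10) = (v + 1)*(v + 2)*(v + 3)*(v^2 - 7*v + 10) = (v - 2)*(v + 1)*(v + 2)*(v + 3)*(v - 5)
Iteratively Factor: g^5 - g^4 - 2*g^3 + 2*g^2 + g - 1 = (g - 1)*(g^4 - 2*g^2 + 1) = (g - 1)^2*(g^3 + g^2 - g - 1) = (g - 1)^2*(g + 1)*(g^2 - 1) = (g - 1)^3*(g + 1)*(g + 1)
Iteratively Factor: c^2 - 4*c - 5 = (c - 5)*(c + 1)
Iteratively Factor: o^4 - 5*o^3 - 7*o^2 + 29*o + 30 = (o + 1)*(o^3 - 6*o^2 - o + 30) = (o + 1)*(o + 2)*(o^2 - 8*o + 15) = (o - 3)*(o + 1)*(o + 2)*(o - 5)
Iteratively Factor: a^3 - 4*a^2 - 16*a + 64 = (a + 4)*(a^2 - 8*a + 16) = (a - 4)*(a + 4)*(a - 4)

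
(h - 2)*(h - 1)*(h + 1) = h^3 - 2*h^2 - h + 2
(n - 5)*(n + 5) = n^2 - 25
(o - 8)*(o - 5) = o^2 - 13*o + 40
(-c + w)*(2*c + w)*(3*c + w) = -6*c^3 + c^2*w + 4*c*w^2 + w^3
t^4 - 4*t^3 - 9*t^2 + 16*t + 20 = (t - 5)*(t - 2)*(t + 1)*(t + 2)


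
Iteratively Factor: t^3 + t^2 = (t)*(t^2 + t) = t^2*(t + 1)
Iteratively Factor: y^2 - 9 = (y + 3)*(y - 3)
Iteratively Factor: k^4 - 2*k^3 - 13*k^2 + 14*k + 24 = (k - 4)*(k^3 + 2*k^2 - 5*k - 6) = (k - 4)*(k + 3)*(k^2 - k - 2) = (k - 4)*(k + 1)*(k + 3)*(k - 2)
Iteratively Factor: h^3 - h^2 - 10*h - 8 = (h + 2)*(h^2 - 3*h - 4) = (h - 4)*(h + 2)*(h + 1)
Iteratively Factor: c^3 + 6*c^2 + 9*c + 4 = (c + 4)*(c^2 + 2*c + 1) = (c + 1)*(c + 4)*(c + 1)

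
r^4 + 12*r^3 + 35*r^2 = r^2*(r + 5)*(r + 7)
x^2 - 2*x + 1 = (x - 1)^2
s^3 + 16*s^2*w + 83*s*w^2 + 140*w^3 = (s + 4*w)*(s + 5*w)*(s + 7*w)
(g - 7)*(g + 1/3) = g^2 - 20*g/3 - 7/3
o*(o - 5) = o^2 - 5*o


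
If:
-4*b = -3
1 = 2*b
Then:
No Solution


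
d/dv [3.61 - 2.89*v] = -2.89000000000000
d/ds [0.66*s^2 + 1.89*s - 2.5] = 1.32*s + 1.89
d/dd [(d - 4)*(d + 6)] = 2*d + 2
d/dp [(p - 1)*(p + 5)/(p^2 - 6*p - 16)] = 2*(-5*p^2 - 11*p - 47)/(p^4 - 12*p^3 + 4*p^2 + 192*p + 256)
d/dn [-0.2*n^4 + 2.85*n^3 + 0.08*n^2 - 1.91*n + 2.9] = -0.8*n^3 + 8.55*n^2 + 0.16*n - 1.91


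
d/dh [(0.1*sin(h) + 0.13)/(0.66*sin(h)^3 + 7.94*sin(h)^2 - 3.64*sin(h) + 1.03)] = (-0.132*sin(h)^3 - 1.0514*sin(h)^2 - 2.0644*sin(h) + 0.5762)*cos(h)/(0.4356*sin(h)^6 + 10.4808*sin(h)^5 + 58.2388*sin(h)^4 - 56.4436*sin(h)^3 + 29.606*sin(h)^2 - 7.4984*sin(h) + 1.0609)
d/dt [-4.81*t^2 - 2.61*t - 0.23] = -9.62*t - 2.61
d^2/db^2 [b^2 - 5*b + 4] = 2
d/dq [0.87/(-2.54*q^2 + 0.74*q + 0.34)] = (4.4196*q - 0.6438)/(-2.54*q^2 + 0.74*q + 0.34)^2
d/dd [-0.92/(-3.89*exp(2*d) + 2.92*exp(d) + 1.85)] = (2.6864 - 7.1576*exp(d))*exp(d)/(-3.89*exp(2*d) + 2.92*exp(d) + 1.85)^2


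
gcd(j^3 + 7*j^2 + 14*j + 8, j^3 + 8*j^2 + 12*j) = j + 2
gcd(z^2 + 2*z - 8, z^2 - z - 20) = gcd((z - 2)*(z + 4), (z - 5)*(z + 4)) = z + 4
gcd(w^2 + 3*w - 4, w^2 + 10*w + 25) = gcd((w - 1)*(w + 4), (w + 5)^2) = 1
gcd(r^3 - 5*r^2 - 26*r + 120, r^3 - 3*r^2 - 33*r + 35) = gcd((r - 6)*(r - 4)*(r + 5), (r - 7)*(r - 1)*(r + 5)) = r + 5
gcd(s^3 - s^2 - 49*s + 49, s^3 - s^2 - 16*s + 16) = s - 1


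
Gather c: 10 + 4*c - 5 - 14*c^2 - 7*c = -14*c^2 - 3*c + 5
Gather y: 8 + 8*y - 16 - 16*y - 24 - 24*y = -32*y - 32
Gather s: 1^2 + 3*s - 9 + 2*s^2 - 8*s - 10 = 2*s^2 - 5*s - 18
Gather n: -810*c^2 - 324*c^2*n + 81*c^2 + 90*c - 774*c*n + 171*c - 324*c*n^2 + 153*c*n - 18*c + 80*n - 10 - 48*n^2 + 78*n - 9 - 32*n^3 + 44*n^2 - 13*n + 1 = -729*c^2 + 243*c - 32*n^3 + n^2*(-324*c - 4) + n*(-324*c^2 - 621*c + 145) - 18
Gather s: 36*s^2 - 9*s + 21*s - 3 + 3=36*s^2 + 12*s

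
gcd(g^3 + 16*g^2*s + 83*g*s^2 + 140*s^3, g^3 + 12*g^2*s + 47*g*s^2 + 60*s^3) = g^2 + 9*g*s + 20*s^2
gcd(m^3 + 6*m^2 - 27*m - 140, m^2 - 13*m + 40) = m - 5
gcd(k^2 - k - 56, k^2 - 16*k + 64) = k - 8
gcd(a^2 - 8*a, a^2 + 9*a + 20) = 1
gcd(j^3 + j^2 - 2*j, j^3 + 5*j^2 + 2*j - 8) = j^2 + j - 2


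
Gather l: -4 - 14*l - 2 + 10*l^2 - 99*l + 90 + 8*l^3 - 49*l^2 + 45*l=8*l^3 - 39*l^2 - 68*l + 84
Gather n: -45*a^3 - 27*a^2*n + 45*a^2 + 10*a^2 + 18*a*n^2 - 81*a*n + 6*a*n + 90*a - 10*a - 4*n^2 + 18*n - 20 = -45*a^3 + 55*a^2 + 80*a + n^2*(18*a - 4) + n*(-27*a^2 - 75*a + 18) - 20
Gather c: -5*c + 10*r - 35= -5*c + 10*r - 35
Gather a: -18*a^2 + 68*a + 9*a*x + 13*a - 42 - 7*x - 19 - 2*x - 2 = -18*a^2 + a*(9*x + 81) - 9*x - 63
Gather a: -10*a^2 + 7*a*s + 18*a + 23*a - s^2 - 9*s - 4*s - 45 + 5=-10*a^2 + a*(7*s + 41) - s^2 - 13*s - 40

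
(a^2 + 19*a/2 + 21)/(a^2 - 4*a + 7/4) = 2*(2*a^2 + 19*a + 42)/(4*a^2 - 16*a + 7)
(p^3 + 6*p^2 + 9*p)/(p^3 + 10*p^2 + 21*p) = (p + 3)/(p + 7)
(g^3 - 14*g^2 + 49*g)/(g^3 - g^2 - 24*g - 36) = g*(-g^2 + 14*g - 49)/(-g^3 + g^2 + 24*g + 36)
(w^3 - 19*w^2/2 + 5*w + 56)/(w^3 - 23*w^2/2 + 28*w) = (w + 2)/w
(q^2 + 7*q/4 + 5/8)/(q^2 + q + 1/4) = (4*q + 5)/(2*(2*q + 1))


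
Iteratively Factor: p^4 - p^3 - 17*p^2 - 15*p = (p + 3)*(p^3 - 4*p^2 - 5*p) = (p - 5)*(p + 3)*(p^2 + p) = (p - 5)*(p + 1)*(p + 3)*(p)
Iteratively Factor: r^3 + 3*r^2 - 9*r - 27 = (r - 3)*(r^2 + 6*r + 9) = (r - 3)*(r + 3)*(r + 3)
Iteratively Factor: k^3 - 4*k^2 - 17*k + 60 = (k - 5)*(k^2 + k - 12) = (k - 5)*(k - 3)*(k + 4)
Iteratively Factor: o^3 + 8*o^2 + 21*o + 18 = (o + 3)*(o^2 + 5*o + 6) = (o + 3)^2*(o + 2)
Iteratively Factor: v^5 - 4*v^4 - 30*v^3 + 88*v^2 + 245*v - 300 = (v - 5)*(v^4 + v^3 - 25*v^2 - 37*v + 60) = (v - 5)*(v + 3)*(v^3 - 2*v^2 - 19*v + 20) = (v - 5)^2*(v + 3)*(v^2 + 3*v - 4) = (v - 5)^2*(v + 3)*(v + 4)*(v - 1)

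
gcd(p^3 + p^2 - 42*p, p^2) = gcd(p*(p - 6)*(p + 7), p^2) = p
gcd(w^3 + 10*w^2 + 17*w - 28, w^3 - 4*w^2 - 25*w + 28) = w^2 + 3*w - 4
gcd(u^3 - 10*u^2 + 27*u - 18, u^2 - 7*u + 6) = u^2 - 7*u + 6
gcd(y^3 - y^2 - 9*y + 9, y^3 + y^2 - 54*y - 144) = y + 3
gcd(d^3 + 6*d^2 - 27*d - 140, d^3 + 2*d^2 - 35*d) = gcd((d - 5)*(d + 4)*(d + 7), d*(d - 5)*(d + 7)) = d^2 + 2*d - 35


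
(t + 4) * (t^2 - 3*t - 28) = t^3 + t^2 - 40*t - 112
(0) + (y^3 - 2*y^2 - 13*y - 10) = y^3 - 2*y^2 - 13*y - 10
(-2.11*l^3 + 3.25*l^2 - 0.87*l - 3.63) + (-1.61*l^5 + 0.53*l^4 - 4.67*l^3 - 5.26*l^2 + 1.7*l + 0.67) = -1.61*l^5 + 0.53*l^4 - 6.78*l^3 - 2.01*l^2 + 0.83*l - 2.96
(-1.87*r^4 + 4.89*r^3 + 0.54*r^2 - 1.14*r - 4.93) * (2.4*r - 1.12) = -4.488*r^5 + 13.8304*r^4 - 4.1808*r^3 - 3.3408*r^2 - 10.5552*r + 5.5216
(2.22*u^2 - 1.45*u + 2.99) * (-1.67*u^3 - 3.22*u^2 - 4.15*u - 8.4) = -3.7074*u^5 - 4.7269*u^4 - 9.5373*u^3 - 22.2583*u^2 - 0.228500000000002*u - 25.116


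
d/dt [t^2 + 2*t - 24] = 2*t + 2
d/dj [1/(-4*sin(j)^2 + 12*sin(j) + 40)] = (2*sin(j) - 3)*cos(j)/(4*(sin(j) - 5)^2*(sin(j) + 2)^2)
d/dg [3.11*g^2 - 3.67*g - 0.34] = 6.22*g - 3.67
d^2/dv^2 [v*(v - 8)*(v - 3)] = 6*v - 22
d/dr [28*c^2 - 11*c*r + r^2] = -11*c + 2*r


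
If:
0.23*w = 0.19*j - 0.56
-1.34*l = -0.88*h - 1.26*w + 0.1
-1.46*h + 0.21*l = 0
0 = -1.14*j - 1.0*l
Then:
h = -0.21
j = 1.31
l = -1.49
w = -1.36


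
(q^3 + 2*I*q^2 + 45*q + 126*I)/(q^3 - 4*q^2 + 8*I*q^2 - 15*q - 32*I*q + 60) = (q^2 - I*q + 42)/(q^2 + q*(-4 + 5*I) - 20*I)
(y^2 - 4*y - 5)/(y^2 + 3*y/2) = 2*(y^2 - 4*y - 5)/(y*(2*y + 3))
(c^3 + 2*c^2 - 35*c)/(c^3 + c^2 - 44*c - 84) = c*(c^2 + 2*c - 35)/(c^3 + c^2 - 44*c - 84)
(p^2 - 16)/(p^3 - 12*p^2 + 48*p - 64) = (p + 4)/(p^2 - 8*p + 16)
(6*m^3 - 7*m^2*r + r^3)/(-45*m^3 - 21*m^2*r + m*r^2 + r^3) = (2*m^2 - 3*m*r + r^2)/(-15*m^2 - 2*m*r + r^2)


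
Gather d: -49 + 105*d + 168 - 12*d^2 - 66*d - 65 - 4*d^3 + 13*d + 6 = -4*d^3 - 12*d^2 + 52*d + 60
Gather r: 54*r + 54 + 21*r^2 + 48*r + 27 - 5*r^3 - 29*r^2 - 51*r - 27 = -5*r^3 - 8*r^2 + 51*r + 54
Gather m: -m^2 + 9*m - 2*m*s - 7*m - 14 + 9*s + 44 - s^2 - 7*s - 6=-m^2 + m*(2 - 2*s) - s^2 + 2*s + 24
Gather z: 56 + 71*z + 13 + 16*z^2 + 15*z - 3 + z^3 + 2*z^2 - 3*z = z^3 + 18*z^2 + 83*z + 66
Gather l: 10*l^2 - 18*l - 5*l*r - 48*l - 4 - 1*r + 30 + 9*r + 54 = 10*l^2 + l*(-5*r - 66) + 8*r + 80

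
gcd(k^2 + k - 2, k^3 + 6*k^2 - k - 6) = k - 1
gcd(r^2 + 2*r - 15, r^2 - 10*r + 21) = r - 3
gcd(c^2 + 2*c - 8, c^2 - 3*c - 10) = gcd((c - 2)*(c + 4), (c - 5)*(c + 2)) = 1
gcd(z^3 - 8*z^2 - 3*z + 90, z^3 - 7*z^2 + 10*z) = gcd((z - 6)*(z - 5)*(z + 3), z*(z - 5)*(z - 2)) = z - 5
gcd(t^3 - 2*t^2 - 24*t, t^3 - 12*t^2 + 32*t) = t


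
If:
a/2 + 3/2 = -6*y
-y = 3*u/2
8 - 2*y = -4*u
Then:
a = -165/7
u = -8/7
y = 12/7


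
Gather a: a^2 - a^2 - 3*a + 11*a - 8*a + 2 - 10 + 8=0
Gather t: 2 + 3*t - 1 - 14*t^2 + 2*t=-14*t^2 + 5*t + 1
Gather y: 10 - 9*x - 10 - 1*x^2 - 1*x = -x^2 - 10*x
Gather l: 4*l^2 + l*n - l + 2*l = 4*l^2 + l*(n + 1)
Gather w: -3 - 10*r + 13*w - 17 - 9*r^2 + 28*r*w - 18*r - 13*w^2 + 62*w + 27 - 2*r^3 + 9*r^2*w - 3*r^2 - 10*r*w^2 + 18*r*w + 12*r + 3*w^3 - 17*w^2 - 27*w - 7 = -2*r^3 - 12*r^2 - 16*r + 3*w^3 + w^2*(-10*r - 30) + w*(9*r^2 + 46*r + 48)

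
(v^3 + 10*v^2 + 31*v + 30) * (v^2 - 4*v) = v^5 + 6*v^4 - 9*v^3 - 94*v^2 - 120*v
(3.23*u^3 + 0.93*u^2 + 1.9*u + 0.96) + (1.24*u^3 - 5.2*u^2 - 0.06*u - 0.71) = 4.47*u^3 - 4.27*u^2 + 1.84*u + 0.25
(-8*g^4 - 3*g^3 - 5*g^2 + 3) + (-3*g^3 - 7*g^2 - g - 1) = -8*g^4 - 6*g^3 - 12*g^2 - g + 2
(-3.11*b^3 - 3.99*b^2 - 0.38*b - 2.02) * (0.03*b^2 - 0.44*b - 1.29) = -0.0933*b^5 + 1.2487*b^4 + 5.7561*b^3 + 5.2537*b^2 + 1.379*b + 2.6058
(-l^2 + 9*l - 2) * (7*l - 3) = -7*l^3 + 66*l^2 - 41*l + 6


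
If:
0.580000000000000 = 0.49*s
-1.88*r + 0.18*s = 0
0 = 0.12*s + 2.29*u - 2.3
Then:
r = 0.11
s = 1.18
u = 0.94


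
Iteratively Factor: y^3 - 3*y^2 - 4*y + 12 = (y - 2)*(y^2 - y - 6) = (y - 3)*(y - 2)*(y + 2)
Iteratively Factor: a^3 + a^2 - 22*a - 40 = (a + 4)*(a^2 - 3*a - 10) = (a + 2)*(a + 4)*(a - 5)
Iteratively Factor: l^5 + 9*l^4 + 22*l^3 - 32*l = (l + 4)*(l^4 + 5*l^3 + 2*l^2 - 8*l) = (l + 2)*(l + 4)*(l^3 + 3*l^2 - 4*l) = l*(l + 2)*(l + 4)*(l^2 + 3*l - 4) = l*(l + 2)*(l + 4)^2*(l - 1)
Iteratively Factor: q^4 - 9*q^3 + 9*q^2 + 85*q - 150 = (q - 5)*(q^3 - 4*q^2 - 11*q + 30) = (q - 5)^2*(q^2 + q - 6) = (q - 5)^2*(q + 3)*(q - 2)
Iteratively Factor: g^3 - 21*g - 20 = (g + 1)*(g^2 - g - 20) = (g + 1)*(g + 4)*(g - 5)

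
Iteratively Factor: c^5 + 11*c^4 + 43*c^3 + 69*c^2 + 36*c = (c)*(c^4 + 11*c^3 + 43*c^2 + 69*c + 36) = c*(c + 4)*(c^3 + 7*c^2 + 15*c + 9) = c*(c + 3)*(c + 4)*(c^2 + 4*c + 3) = c*(c + 3)^2*(c + 4)*(c + 1)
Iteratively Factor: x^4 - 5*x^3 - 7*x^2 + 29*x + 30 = (x - 3)*(x^3 - 2*x^2 - 13*x - 10) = (x - 5)*(x - 3)*(x^2 + 3*x + 2) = (x - 5)*(x - 3)*(x + 2)*(x + 1)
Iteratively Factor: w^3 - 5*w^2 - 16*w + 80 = (w - 4)*(w^2 - w - 20) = (w - 5)*(w - 4)*(w + 4)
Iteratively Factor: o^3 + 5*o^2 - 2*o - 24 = (o - 2)*(o^2 + 7*o + 12) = (o - 2)*(o + 3)*(o + 4)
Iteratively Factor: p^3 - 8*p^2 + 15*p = (p - 5)*(p^2 - 3*p) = p*(p - 5)*(p - 3)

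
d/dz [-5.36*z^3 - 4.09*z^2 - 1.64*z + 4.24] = -16.08*z^2 - 8.18*z - 1.64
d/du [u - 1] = 1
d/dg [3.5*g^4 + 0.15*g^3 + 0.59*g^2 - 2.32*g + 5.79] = 14.0*g^3 + 0.45*g^2 + 1.18*g - 2.32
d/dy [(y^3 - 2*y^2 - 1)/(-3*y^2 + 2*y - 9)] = (-3*y^4 + 4*y^3 - 31*y^2 + 30*y + 2)/(9*y^4 - 12*y^3 + 58*y^2 - 36*y + 81)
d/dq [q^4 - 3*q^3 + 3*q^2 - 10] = q*(4*q^2 - 9*q + 6)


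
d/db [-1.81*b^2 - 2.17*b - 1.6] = -3.62*b - 2.17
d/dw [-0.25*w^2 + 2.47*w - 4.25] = 2.47 - 0.5*w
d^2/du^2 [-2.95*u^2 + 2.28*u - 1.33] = -5.90000000000000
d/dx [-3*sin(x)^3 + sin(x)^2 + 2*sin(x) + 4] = (-9*sin(x)^2 + 2*sin(x) + 2)*cos(x)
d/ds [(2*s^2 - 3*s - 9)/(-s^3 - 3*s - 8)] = ((3 - 4*s)*(s^3 + 3*s + 8) - 3*(s^2 + 1)*(-2*s^2 + 3*s + 9))/(s^3 + 3*s + 8)^2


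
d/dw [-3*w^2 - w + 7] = -6*w - 1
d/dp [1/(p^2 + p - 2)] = (-2*p - 1)/(p^2 + p - 2)^2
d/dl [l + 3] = 1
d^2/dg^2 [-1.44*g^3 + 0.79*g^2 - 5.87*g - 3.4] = 1.58 - 8.64*g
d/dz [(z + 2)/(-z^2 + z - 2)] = (-z^2 + z + (z + 2)*(2*z - 1) - 2)/(z^2 - z + 2)^2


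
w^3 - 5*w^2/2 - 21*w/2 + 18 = (w - 4)*(w - 3/2)*(w + 3)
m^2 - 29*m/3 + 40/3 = (m - 8)*(m - 5/3)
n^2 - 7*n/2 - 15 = (n - 6)*(n + 5/2)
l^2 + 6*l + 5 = (l + 1)*(l + 5)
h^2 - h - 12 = (h - 4)*(h + 3)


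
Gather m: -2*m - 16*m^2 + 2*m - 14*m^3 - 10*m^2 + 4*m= -14*m^3 - 26*m^2 + 4*m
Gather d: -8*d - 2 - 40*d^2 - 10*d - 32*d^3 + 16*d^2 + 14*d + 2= -32*d^3 - 24*d^2 - 4*d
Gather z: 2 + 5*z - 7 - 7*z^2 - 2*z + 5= -7*z^2 + 3*z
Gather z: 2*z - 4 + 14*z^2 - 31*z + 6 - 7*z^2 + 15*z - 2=7*z^2 - 14*z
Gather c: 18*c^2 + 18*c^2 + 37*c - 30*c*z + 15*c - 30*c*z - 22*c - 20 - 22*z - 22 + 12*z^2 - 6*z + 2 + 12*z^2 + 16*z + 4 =36*c^2 + c*(30 - 60*z) + 24*z^2 - 12*z - 36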